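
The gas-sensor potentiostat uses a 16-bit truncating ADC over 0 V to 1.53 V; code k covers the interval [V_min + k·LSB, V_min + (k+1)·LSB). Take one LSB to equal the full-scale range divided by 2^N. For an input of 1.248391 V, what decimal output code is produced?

Span = 1.53 V. LSB = 1.53 V / 2^16 ≈ 23.35 µV.
V_in − V_min = 1.248391 − (0) = 1.248391 V.
Divide by LSB: 1.248391 × 65536/1.53 = 53473.5638.
Truncating gives code 53473.

53473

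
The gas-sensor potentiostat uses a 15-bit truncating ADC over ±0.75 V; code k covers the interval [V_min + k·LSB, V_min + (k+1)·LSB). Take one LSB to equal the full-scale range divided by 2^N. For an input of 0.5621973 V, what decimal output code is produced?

28665

Span: 0.75 V − (-0.75 V) = 1.5 V. LSB = 1.5 V / 2^15 ≈ 45.78 µV.
code = ⌊(V_in − V_min)/LSB⌋ = ⌊(V_in − V_min) × 2^15 / range⌋
     = ⌊(0.5621973 − (-0.75)) × 32768 / 1.5⌋ = ⌊1.3121973 × 32768/1.5⌋
     = ⌊28665.387⌋ = 28665.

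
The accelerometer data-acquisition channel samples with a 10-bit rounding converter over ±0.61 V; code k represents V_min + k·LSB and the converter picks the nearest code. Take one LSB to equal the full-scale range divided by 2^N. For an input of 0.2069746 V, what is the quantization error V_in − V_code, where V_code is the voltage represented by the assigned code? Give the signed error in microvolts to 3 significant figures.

−330 µV

Full-scale range = 0.61 V − (-0.61 V) = 1.22 V. LSB = 1.22 V / 2^10 ≈ 1.191 mV.
(0.2069746 − (-0.61)) / LSB = 0.8169746 × 1024/1.22 = 685.7229. Nearest integer: k = 686.
V_code = -0.61 + (686/1024) × 1.22 = 0.2073046875 V.
V_in − V_code = 0.2069746 − (0.2073046875) = −330 µV.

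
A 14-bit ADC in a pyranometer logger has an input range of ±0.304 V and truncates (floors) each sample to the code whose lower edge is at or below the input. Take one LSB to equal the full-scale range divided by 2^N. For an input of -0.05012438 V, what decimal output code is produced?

6841

Range = 0.304 − (-0.304) = 0.608 V. LSB = 0.608 V / 2^14 ≈ 37.11 µV.
(V_in − V_min) × 2^14/range = (-0.05012438 − (-0.304)) × 16384/0.608 = 6841.280.
Floor → code = 6841.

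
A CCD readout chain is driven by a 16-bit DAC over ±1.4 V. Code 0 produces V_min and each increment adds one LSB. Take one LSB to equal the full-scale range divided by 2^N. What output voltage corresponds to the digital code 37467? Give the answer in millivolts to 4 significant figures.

200.8 mV

The full-scale span is 1.4 − (-1.4) = 2.8 V. LSB = 2.8 V / 2^16.
V_out = V_min + code × LSB = -1.4 V + 37467 × 2.8 V / 65536
      = -1.4 + 1.60076 = 0.200763 V.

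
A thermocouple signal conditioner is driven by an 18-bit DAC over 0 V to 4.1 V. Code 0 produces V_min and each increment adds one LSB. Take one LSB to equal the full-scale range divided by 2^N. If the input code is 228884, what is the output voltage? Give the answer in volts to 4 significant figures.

Range is 4.1 V. LSB = 4.1 V / 2^18.
Output = V_min + (228884/262144) × range = 0 + 0.873123 × 4.1 V
      = 0 + 3.57980 = 3.57980 V.

3.580 V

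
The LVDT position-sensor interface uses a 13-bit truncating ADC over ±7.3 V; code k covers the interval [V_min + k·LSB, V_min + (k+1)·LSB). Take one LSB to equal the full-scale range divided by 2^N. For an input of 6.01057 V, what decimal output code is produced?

Range = 7.3 − (-7.3) = 14.6 V. LSB = 14.6 V / 2^13 ≈ 1.782 mV.
V_in − V_min = 6.01057 − (-7.3) = 13.31057 V.
Divide by LSB: 13.31057 × 8192/14.6 = 7468.5061.
Truncating gives code 7468.

7468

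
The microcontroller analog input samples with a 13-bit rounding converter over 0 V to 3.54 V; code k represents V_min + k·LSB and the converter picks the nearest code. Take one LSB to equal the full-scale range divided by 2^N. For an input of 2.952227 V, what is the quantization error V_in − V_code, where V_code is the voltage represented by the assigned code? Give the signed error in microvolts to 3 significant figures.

Full-scale range = 3.54 V. LSB = 3.54 V / 2^13 ≈ 432.1 µV.
(2.952227 − (0)) / LSB = 2.952227 × 8192/3.54 = 6831.8202. Nearest integer: k = 6832.
V_code = 0 + (6832/8192) × 3.54 = 2.952304688 V.
Error = V_in − V_code = 2.952227 − (2.952304688) = −77.7 µV.

−77.7 µV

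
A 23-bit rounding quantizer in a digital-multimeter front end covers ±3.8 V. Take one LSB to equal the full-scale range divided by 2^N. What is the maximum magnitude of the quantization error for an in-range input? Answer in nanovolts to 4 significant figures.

Full-scale range = 3.8 V − (-3.8 V) = 7.6 V.
LSB = 7.6 V ÷ 2^23 = 7.6/8388608 V = 0.905991 µV.
A rounding quantizer has |error| ≤ LSB/2 = 453.0 nV.

453.0 nV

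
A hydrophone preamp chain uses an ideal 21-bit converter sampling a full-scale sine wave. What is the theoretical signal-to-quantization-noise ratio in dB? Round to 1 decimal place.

128.2 dB

6.02(21) + 1.76 = 126.42 + 1.76 = 128.18 dB.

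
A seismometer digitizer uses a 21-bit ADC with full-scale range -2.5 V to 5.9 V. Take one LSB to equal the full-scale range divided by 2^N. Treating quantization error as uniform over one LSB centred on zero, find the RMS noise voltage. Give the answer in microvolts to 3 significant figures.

Full-scale range = 5.9 V − (-2.5 V) = 8.4 V.
LSB = 8.4 V ÷ 2^21 = 8.4/2097152 V = 4.0054 µV.
RMS of a uniform error over width LSB is LSB/√12 = 1.16 µV.

1.16 µV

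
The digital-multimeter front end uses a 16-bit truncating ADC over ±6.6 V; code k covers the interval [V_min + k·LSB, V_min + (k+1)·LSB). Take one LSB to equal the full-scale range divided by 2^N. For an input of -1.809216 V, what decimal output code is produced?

23785

Full-scale range = 6.6 V − (-6.6 V) = 13.2 V. LSB = 13.2 V / 2^16 ≈ 201.4 µV.
(V_in − V_min) × 2^16/range = (-1.809216 − (-6.6)) × 65536/13.2 = 23785.517.
Floor → code = 23785.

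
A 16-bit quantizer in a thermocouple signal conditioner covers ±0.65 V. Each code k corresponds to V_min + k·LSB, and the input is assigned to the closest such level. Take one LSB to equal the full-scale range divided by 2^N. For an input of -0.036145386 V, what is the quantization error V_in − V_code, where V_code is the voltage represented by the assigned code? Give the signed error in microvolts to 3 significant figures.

The full-scale span is 0.65 − (-0.65) = 1.3 V. LSB = 1.3 V / 2^16 ≈ 19.84 µV.
Position in LSBs: (-0.036145386 − (-0.65)) × 65536/1.3 = 30945.8277; rounding gives k = 30946.
V_code = V_min + k × range/2^16 = -0.65 + 30946 × 1.3/65536 = -0.036141967773 V.
V_in − V_code = -0.036145386 − (-0.036141967773) = −3.42 µV.

−3.42 µV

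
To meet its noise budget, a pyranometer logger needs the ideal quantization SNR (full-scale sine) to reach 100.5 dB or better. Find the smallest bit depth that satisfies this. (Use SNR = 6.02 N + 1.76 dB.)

17 bits

Required N = ⌈(100.5 − 1.76)/6.02⌉ = ⌈16.402⌉ = 17.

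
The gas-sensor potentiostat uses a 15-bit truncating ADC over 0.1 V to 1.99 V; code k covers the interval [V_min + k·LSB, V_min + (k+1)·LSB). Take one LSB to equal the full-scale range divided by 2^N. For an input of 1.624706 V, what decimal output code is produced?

Span: 1.99 V − (0.1 V) = 1.89 V. LSB = 1.89 V / 2^15 ≈ 57.68 µV.
(V_in − V_min) × 2^15/range = (1.624706 − (0.1)) × 32768/1.89 = 26434.691.
Floor → code = 26434.

26434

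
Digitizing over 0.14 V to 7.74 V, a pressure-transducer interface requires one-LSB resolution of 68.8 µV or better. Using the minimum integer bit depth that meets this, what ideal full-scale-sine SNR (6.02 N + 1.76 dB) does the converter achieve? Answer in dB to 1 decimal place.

104.1 dB

Range = 7.74 − (0.14) = 7.6 V.
Need 2^N ≥ 7.6 V / 68.8 µV = 110500 → N_min = 17.
Ideal SNR at N = 17: 6.02·17 + 1.76 = 104.1 dB.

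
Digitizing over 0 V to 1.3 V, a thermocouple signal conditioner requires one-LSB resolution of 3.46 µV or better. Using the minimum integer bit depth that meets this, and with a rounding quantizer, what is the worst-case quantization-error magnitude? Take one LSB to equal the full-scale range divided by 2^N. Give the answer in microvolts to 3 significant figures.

1.24 µV

Span = 1.3 V.
1.3 V / 3.46 µV = 375700. Since 2^18 = 262144 and 2^19 = 524288, N = 19.
LSB = 1.3 V ÷ 2^19 = 1.3/524288 V = 2.4796 µV.
Max error for round-to-nearest is LSB/2 = 1.24 µV.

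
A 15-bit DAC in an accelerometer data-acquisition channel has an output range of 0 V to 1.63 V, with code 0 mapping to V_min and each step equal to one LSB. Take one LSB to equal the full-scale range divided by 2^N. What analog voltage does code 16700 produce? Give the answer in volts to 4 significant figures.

0.8307 V

Span = 1.63 V. LSB = 1.63 V / 2^15.
V_out = 0 + 16700 × (1.63/32768) V
      = 0 V + 0.830719 V = 0.830719 V.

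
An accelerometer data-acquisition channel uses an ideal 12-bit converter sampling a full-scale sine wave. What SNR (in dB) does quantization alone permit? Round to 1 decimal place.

74.0 dB

SNR = 6.02·12 + 1.76 = 74.00 dB.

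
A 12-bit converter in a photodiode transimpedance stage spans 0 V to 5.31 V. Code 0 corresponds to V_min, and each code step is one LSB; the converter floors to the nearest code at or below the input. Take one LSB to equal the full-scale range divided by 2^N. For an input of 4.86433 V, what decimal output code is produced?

3752

Span = 5.31 V. LSB = 5.31 V / 2^12 ≈ 1.296 mV.
(V_in − V_min) × 2^12/range = (4.86433 − (0)) × 4096/5.31 = 3752.221.
Floor → code = 3752.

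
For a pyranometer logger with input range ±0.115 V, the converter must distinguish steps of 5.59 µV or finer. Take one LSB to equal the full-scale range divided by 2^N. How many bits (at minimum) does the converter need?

16 bits

Full-scale range = 0.115 V − (-0.115 V) = 0.23 V.
Need 2^N ≥ 0.23 V / 5.59 µV = 41140 → N_min = 16.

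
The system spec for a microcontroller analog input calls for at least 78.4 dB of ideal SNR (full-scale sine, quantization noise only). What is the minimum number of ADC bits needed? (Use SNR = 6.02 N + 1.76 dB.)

13 bits

6.02 N + 1.76 ≥ 78.4 gives N ≥ 12.731, so the minimum integer is 13.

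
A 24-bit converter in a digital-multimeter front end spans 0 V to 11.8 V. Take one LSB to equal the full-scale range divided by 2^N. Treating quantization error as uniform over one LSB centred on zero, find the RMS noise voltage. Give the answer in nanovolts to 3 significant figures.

Full-scale range = 11.8 V.
LSB = 11.8 V / 2^24 = 0.70333 µV.
V_rms = LSB/√12 = 0.70333 µV / √12 = 203 nV.

203 nV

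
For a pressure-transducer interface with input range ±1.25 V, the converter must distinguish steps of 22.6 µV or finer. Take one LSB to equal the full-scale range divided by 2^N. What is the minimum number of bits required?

Full-scale range = 1.25 V − (-1.25 V) = 2.5 V.
Levels needed ≥ 2.5/22.6 µV = 110600. 2^17 = 131072 suffices, so N_min = 17.

17 bits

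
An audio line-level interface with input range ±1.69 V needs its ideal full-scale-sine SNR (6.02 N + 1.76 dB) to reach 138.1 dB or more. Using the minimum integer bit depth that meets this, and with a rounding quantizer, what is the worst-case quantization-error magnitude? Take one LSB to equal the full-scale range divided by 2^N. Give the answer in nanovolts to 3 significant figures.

Range = 1.69 − (-1.69) = 3.38 V.
Solving 6.02 N ≥ 138.1 − 1.76: N ≥ 22.648. Round up → N = 23.
LSB = 3.38 V / 2^23 = 402.93 nV.
|e|_max = LSB/2 = 201 nV.

201 nV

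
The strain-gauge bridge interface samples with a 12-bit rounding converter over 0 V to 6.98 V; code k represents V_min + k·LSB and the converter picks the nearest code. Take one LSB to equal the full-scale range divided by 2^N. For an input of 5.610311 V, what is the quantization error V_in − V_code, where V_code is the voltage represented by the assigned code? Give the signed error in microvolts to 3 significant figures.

V_FS = 6.98 V. LSB = 6.98 V / 2^12 ≈ 1.704 mV.
(V_in − V_min)/LSB = (5.610311 − (0)) × 4096/6.98 = 3292.2398 → nearest code k = 3292.
V_code = V_min + k × range/2^12 = 0 + 3292 × 6.98/4096 = 5.609902344 V.
e = 5.610311 − (5.609902344) = +409 µV.

+409 µV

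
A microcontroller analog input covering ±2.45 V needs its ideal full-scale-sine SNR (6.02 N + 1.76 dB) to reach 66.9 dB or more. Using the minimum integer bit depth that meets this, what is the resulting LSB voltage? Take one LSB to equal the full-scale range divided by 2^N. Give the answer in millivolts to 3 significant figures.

Span: 2.45 V − (-2.45 V) = 4.9 V.
N ≥ (66.9 − 1.76)/6.02 = 10.821 → N_min = 11.
Step size = 4.9/2048 V = 2.39 mV.

2.39 mV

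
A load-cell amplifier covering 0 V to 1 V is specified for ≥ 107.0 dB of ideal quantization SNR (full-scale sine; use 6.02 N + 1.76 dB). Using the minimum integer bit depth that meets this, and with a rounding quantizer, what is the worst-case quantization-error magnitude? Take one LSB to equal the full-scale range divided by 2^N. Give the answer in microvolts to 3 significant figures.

1.91 µV

Full-scale range = 1 V.
Solving 6.02 N ≥ 107.0 − 1.76: N ≥ 17.482. Round up → N = 18.
LSB = 1 V / 2^18 = 3.8147 µV.
Half an LSB is 1.91 µV.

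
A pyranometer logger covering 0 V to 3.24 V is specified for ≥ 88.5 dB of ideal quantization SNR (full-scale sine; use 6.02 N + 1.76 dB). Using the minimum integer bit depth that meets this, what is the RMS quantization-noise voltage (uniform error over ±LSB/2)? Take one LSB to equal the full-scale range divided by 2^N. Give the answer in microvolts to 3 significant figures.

Range is 3.24 V.
N ≥ (88.5 − 1.76)/6.02 = 14.409 → N_min = 15.
One LSB is 3.24 V / 32768 = 98.877 µV.
σ_q = LSB/√12 = 98.877 µV/3.4641 = 28.5 µV.

28.5 µV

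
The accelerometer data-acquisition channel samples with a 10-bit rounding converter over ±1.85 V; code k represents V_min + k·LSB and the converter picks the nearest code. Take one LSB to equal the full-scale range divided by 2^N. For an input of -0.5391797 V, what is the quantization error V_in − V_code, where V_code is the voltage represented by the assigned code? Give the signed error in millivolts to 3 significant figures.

Span: 1.85 V − (-1.85 V) = 3.7 V. LSB = 3.7 V / 2^10 ≈ 3.613 mV.
(V_in − V_min)/LSB = (-0.5391797 − (-1.85)) × 1024/3.7 = 362.7784 → nearest code k = 363.
Reconstructed level: -1.85 + 363 × 3.7/1024 V = -0.5383789063 V.
Error = V_in − V_code = -0.5391797 − (-0.5383789063) = −0.801 mV.

−0.801 mV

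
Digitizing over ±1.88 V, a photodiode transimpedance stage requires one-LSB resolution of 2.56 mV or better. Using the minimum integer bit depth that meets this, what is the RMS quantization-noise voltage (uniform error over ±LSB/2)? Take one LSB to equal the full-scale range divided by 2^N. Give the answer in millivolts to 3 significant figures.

0.530 mV

The full-scale span is 1.88 − (-1.88) = 3.76 V.
Required number of levels: 3.76/2.56 mV = 1468.7; smallest N with 2^N ≥ that is 11.
One LSB is 3.76 V / 2048 = 1.8359 mV.
V_rms = LSB/√12 = 0.530 mV.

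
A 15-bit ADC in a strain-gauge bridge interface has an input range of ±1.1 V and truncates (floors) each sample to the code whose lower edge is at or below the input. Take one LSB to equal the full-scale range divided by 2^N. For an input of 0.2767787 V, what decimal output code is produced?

Span: 1.1 V − (-1.1 V) = 2.2 V. LSB = 2.2 V / 2^15 ≈ 67.14 µV.
(V_in − V_min) × 2^15/range = (0.2767787 − (-1.1)) × 32768/2.2 = 20506.493.
Floor → code = 20506.

20506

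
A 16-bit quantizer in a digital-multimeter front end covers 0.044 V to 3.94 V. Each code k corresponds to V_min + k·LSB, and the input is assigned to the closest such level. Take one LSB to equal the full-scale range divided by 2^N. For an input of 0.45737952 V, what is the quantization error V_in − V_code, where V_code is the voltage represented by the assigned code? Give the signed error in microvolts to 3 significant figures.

Span: 3.94 V − (0.044 V) = 3.896 V. LSB = 3.896 V / 2^16 ≈ 59.45 µV.
Position in LSBs: (0.45737952 − (0.044)) × 65536/3.896 = 6953.6038; rounding gives k = 6954.
Reconstructed level: 0.044 + 6954 × 3.896/65536 V = 0.45740307617 V.
e = 0.45737952 − (0.45740307617) = −23.6 µV.

−23.6 µV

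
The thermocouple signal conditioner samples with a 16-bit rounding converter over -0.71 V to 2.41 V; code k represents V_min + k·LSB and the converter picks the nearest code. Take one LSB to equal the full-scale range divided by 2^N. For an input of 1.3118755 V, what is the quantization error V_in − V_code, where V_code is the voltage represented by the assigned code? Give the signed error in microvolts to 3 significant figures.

Range = 2.41 − (-0.71) = 3.12 V. LSB = 3.12 V / 2^16 ≈ 47.61 µV.
Position in LSBs: (1.3118755 − (-0.71)) × 65536/3.12 = 42469.7541; rounding gives k = 42470.
V_code = -0.71 + (42470/65536) × 3.12 = 1.3118872070 V.
V_in − V_code = 1.3118755 − (1.3118872070) = −11.7 µV.

−11.7 µV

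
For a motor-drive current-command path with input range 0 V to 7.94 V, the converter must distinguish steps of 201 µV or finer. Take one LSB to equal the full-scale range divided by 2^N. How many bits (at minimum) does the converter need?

16 bits

Full-scale range = 7.94 V.
Levels needed ≥ 7.94/201 µV = 39500. 2^16 = 65536 suffices, so N_min = 16.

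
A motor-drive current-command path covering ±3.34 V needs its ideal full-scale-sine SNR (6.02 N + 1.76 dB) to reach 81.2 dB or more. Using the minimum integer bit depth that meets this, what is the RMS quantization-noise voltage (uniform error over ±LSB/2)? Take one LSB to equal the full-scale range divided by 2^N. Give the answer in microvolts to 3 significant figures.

Span: 3.34 V − (-3.34 V) = 6.68 V.
6.02 N + 1.76 ≥ 81.2 gives N ≥ 13.196, so the minimum integer is 14.
One LSB is 6.68 V / 16384 = 407.71 µV.
RMS noise = LSB/√12 = 118 µV.

118 µV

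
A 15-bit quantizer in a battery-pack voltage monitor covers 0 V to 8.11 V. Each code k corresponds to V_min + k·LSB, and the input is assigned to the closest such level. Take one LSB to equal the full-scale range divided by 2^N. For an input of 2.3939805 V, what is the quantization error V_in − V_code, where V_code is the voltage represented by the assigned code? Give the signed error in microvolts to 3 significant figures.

−63.4 µV

Span = 8.11 V. LSB = 8.11 V / 2^15 ≈ 247.5 µV.
Position in LSBs: (2.3939805 − (0)) × 32768/8.11 = 9672.7439; rounding gives k = 9673.
V_code = 0 + (9673/32768) × 8.11 = 2.3940438843 V.
Error = V_in − V_code = 2.3939805 − (2.3940438843) = −63.4 µV.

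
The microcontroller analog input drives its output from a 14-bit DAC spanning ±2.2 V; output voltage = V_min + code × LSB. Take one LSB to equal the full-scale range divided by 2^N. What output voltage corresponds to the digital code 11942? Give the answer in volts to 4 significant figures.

1.007 V

The full-scale span is 2.2 − (-2.2) = 4.4 V. LSB = 4.4 V / 2^14.
V_out = -2.2 + 11942 × (4.4/16384) V
      = -2.2 + 3.20708 = 1.00708 V.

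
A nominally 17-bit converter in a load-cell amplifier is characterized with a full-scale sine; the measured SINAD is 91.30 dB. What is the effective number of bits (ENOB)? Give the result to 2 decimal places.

ENOB = (91.30 − 1.76)/6.02 = 14.8738 bits.

14.87 bits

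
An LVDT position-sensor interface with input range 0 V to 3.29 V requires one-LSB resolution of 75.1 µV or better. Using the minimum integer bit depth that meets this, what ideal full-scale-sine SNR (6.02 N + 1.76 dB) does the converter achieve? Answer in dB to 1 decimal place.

98.1 dB

Full-scale range = 3.29 V.
Required number of levels: 3.29/75.1 µV = 43808; smallest N with 2^N ≥ that is 16.
Ideal SNR at N = 16: 6.02·16 + 1.76 = 98.1 dB.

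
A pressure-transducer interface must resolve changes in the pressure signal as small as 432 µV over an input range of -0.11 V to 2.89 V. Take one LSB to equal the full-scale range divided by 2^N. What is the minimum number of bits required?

Span: 2.89 V − (-0.11 V) = 3 V.
Need 2^N ≥ 3 V / 432 µV = 6944 → N_min = 13.

13 bits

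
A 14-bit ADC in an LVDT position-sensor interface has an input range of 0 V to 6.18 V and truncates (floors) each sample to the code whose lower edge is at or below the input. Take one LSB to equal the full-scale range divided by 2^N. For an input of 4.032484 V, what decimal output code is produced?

Full-scale range = 6.18 V. LSB = 6.18 V / 2^14 ≈ 377.2 µV.
code = ⌊(V_in − V_min)/LSB⌋ = ⌊(V_in − V_min) × 2^14 / range⌋
     = ⌊(4.032484 − (0)) × 16384 / 6.18⌋ = ⌊4.032484 × 16384/6.18⌋
     = ⌊10690.650⌋ = 10690.

10690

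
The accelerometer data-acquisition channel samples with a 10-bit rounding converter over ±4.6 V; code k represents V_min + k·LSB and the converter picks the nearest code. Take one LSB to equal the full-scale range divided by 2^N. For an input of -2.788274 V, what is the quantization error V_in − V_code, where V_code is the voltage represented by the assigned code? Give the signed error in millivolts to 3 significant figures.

Full-scale range = 4.6 V − (-4.6 V) = 9.2 V. LSB = 9.2 V / 2^10 ≈ 8.984 mV.
Position in LSBs: (-2.788274 − (-4.6)) × 1024/9.2 = 201.6530; rounding gives k = 202.
V_code = -4.6 + (202/1024) × 9.2 = -2.785156250 V.
Error = V_in − V_code = -2.788274 − (-2.785156250) = −3.12 mV.

−3.12 mV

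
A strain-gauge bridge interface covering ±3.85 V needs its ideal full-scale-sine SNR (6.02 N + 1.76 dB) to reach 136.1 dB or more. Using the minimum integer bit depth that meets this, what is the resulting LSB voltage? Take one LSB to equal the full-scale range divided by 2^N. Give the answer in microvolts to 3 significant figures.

0.918 µV

Range = 3.85 − (-3.85) = 7.7 V.
Required N = ⌈(136.1 − 1.76)/6.02⌉ = ⌈22.316⌉ = 23.
LSB = 7.7 V ÷ 2^23 = 7.7/8388608 V = 0.918 µV.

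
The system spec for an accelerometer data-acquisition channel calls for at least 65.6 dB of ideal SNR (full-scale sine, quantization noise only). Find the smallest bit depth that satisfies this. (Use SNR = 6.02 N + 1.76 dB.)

11 bits

6.02 N + 1.76 ≥ 65.6 gives N ≥ 10.605, so the minimum integer is 11.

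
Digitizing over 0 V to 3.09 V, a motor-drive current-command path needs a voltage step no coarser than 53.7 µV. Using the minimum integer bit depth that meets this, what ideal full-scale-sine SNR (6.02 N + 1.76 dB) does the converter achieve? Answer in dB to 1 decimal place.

98.1 dB

Full-scale range = 3.09 V.
Need 2^N ≥ 3.09 V / 53.7 µV = 57540 → N_min = 16.
6.02(16) + 1.76 = 98.08 dB.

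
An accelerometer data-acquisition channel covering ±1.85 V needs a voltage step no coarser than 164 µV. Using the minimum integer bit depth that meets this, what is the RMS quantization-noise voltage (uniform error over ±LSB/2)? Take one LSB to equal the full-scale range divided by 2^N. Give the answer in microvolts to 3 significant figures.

Full-scale range = 1.85 V − (-1.85 V) = 3.7 V.
3.7 V / 164 µV = 22560. Since 2^14 = 16384 and 2^15 = 32768, N = 15.
LSB = 3.7 V / 2^15 = 112.92 µV.
RMS noise = LSB/√12 = 32.6 µV.

32.6 µV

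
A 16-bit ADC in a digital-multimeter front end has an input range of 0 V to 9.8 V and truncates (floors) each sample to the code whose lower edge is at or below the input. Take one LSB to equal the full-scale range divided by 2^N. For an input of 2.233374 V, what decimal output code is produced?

14935

Range is 9.8 V. LSB = 9.8 V / 2^16 ≈ 149.5 µV.
V_in − V_min = 2.233374 − (0) = 2.233374 V.
Divide by LSB: 2.233374 × 65536/9.8 = 14935.3468.
Truncating gives code 14935.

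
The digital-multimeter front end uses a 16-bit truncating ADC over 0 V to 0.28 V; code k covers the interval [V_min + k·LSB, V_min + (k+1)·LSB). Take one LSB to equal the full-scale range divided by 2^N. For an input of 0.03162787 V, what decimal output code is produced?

7402

V_FS = 0.28 V. LSB = 0.28 V / 2^16 ≈ 4.272 µV.
V_in − V_min = 0.03162787 − (0) = 0.03162787 V.
Divide by LSB: 0.03162787 × 65536/0.28 = 7402.7289.
Truncating gives code 7402.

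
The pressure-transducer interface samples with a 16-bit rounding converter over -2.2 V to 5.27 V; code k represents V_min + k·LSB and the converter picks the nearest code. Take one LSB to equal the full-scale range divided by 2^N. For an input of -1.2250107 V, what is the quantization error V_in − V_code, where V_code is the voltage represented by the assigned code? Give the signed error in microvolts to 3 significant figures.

−22.6 µV

Range = 5.27 − (-2.2) = 7.47 V. LSB = 7.47 V / 2^16 ≈ 114.0 µV.
(V_in − V_min)/LSB = (-1.2250107 − (-2.2)) × 65536/7.47 = 8553.8017 → nearest code k = 8554.
V_code = -2.2 + (8554/65536) × 7.47 = -1.2249880981 V.
e = -1.2250107 − (-1.2249880981) = −22.6 µV.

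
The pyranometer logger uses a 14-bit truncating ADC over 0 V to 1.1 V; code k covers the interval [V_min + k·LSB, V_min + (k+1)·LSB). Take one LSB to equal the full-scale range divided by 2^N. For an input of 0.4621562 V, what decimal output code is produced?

Full-scale range = 1.1 V. LSB = 1.1 V / 2^14 ≈ 67.14 µV.
V_in − V_min = 0.4621562 − (0) = 0.4621562 V.
Divide by LSB: 0.4621562 × 16384/1.1 = 6883.6065.
Truncating gives code 6883.

6883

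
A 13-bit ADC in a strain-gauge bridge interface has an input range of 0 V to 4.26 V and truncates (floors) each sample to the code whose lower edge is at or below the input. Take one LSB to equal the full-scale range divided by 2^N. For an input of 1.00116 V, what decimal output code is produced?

1925

Full-scale range = 4.26 V. LSB = 4.26 V / 2^13 ≈ 0.5200 mV.
(V_in − V_min) × 2^13/range = (1.00116 − (0)) × 8192/4.26 = 1925.235.
Floor → code = 1925.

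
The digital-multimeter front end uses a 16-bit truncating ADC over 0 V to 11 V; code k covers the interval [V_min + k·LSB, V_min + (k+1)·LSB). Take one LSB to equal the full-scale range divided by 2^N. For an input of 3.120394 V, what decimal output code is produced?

18590

Span = 11 V. LSB = 11 V / 2^16 ≈ 167.8 µV.
code = ⌊(V_in − V_min)/LSB⌋ = ⌊(V_in − V_min) × 2^16 / range⌋
     = ⌊(3.120394 − (0)) × 65536 / 11⌋ = ⌊3.120394 × 65536/11⌋
     = ⌊18590.740⌋ = 18590.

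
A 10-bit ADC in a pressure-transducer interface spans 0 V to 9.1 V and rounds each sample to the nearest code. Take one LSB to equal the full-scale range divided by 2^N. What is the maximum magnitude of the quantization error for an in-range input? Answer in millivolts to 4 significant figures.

4.443 mV

Full-scale range = 9.1 V.
Step size = 9.1/1024 V = 8.88672 mV.
A rounding quantizer has |error| ≤ LSB/2 = 4.443 mV.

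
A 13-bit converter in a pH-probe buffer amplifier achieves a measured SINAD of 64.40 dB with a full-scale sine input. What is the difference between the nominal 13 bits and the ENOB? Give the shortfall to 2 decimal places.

ENOB = (SINAD − 1.76)/6.02 = (64.40 − 1.76)/6.02 = 10.4053 bits.
Lost resolution: 13 − 10.4053 = 2.5947 bits.

2.59 bits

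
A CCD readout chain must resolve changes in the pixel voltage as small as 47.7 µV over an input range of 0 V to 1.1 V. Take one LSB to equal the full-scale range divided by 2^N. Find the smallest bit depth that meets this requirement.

Range is 1.1 V.
1.1 V / 47.7 µV = 23060. Since 2^14 = 16384 and 2^15 = 32768, N = 15.

15 bits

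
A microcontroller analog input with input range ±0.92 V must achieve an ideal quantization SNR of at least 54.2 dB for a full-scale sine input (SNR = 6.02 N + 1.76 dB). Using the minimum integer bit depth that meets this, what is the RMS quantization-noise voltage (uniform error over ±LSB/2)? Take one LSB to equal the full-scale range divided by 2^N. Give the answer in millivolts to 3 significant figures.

Span: 0.92 V − (-0.92 V) = 1.84 V.
Required N = ⌈(54.2 − 1.76)/6.02⌉ = ⌈8.711⌉ = 9.
Step size = 1.84/512 V = 3.5938 mV.
V_rms = LSB/√12 = 1.04 mV.

1.04 mV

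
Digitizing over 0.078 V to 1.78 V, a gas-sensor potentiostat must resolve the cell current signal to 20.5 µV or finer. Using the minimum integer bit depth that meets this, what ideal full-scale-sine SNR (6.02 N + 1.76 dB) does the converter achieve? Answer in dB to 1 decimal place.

Span: 1.78 V − (0.078 V) = 1.702 V.
1.702 V / 20.5 µV = 83020. Since 2^16 = 65536 and 2^17 = 131072, N = 17.
Ideal SNR at N = 17: 6.02·17 + 1.76 = 104.1 dB.

104.1 dB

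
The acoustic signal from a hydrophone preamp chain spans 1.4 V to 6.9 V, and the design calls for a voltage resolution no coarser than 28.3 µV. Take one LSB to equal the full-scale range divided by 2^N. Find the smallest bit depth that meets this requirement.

Full-scale range = 6.9 V − (1.4 V) = 5.5 V.
Required number of levels: 5.5/28.3 µV = 194350; smallest N with 2^N ≥ that is 18.

18 bits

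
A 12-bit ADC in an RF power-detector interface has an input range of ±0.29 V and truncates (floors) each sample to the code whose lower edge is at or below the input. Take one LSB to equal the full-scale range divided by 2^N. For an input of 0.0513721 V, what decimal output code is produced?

2410

Range = 0.29 − (-0.29) = 0.58 V. LSB = 0.58 V / 2^12 ≈ 141.6 µV.
code = ⌊(V_in − V_min)/LSB⌋ = ⌊(V_in − V_min) × 2^12 / range⌋
     = ⌊(0.0513721 − (-0.29)) × 4096 / 0.58⌋ = ⌊0.3413721 × 4096/0.58⌋
     = ⌊2410.793⌋ = 2410.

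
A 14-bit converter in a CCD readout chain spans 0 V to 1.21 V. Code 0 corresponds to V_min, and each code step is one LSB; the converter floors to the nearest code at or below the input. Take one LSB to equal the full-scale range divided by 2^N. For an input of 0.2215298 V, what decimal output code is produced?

2999

Full-scale range = 1.21 V. LSB = 1.21 V / 2^14 ≈ 73.85 µV.
V_in − V_min = 0.2215298 − (0) = 0.2215298 V.
Divide by LSB: 0.2215298 × 16384/1.21 = 2999.6233.
Truncating gives code 2999.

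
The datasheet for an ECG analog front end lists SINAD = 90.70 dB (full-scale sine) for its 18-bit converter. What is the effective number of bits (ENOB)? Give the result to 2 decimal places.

14.77 bits

ENOB = (SINAD − 1.76) / 6.02 = (90.70 − 1.76) / 6.02 = 88.94 / 6.02 = 14.7741.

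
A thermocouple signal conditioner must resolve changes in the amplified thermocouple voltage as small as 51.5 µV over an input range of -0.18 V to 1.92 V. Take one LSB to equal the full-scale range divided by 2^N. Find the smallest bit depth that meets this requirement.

Span: 1.92 V − (-0.18 V) = 2.1 V.
Required number of levels: 2.1/51.5 µV = 40777; smallest N with 2^N ≥ that is 16.

16 bits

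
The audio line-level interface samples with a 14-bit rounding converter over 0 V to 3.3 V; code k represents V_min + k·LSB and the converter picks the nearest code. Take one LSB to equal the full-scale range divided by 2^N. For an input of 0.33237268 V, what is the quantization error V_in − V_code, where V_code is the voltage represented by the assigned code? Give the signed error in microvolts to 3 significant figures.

Range is 3.3 V. LSB = 3.3 V / 2^14 ≈ 201.4 µV.
(V_in − V_min)/LSB = (0.33237268 − (0)) × 16384/3.3 = 1650.1800 → nearest code k = 1650.
Reconstructed level: 0 + 1650 × 3.3/16384 V = 0.33233642578 V.
Error = V_in − V_code = 0.33237268 − (0.33233642578) = +36.3 µV.

+36.3 µV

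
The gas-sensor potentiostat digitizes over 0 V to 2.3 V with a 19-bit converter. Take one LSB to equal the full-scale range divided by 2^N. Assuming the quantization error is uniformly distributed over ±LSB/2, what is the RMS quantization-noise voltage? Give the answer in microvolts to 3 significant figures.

1.27 µV

Full-scale range = 2.3 V.
LSB = 2.3 V / 2^19 = 4.3869 µV.
V_rms = LSB/√12 = 4.3869 µV / √12 = 1.27 µV.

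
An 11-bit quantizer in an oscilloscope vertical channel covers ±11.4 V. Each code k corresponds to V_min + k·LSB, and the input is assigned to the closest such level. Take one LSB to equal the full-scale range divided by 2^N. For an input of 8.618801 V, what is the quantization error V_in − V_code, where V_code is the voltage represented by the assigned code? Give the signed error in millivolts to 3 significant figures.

+2.00 mV

Full-scale range = 11.4 V − (-11.4 V) = 22.8 V. LSB = 22.8 V / 2^11 ≈ 11.13 mV.
Position in LSBs: (8.618801 − (-11.4)) × 2048/22.8 = 1798.1800; rounding gives k = 1798.
V_code = -11.4 + (1798/2048) × 22.8 = 8.616796875 V.
V_in − V_code = 8.618801 − (8.616796875) = +2.00 mV.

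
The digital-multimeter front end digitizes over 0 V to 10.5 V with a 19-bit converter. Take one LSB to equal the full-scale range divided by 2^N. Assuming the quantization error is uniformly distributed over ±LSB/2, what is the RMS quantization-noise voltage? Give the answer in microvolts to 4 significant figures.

Span = 10.5 V.
Step size = 10.5/524288 V = 20.0272 µV.
RMS of a uniform error over width LSB is LSB/√12 = 5.781 µV.

5.781 µV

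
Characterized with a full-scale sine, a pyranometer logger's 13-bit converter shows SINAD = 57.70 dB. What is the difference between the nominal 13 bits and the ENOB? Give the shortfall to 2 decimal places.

3.71 bits

ENOB = (SINAD − 1.76)/6.02 = (57.70 − 1.76)/6.02 = 9.2924 bits.
13 − 9.2924 = 3.71 bits below nominal.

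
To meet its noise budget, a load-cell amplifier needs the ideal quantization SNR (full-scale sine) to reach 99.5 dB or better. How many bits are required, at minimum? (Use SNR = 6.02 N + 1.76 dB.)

17 bits

6.02 N + 1.76 ≥ 99.5 gives N ≥ 16.236, so the minimum integer is 17.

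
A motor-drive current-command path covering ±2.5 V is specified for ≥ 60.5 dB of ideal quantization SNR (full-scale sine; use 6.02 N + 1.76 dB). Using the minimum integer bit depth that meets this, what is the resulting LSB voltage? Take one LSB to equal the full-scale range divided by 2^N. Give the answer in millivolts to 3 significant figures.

Range = 2.5 − (-2.5) = 5 V.
N ≥ (60.5 − 1.76)/6.02 = 9.757 → N_min = 10.
LSB = 5 V ÷ 2^10 = 5/1024 V = 4.88 mV.

4.88 mV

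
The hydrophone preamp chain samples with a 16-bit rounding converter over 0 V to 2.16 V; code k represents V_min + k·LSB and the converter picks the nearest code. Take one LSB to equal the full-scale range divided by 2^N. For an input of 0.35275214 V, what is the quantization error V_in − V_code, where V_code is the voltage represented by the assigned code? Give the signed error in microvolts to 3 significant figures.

−7.87 µV

Range is 2.16 V. LSB = 2.16 V / 2^16 ≈ 32.96 µV.
(0.35275214 − (0)) / LSB = 0.35275214 × 65536/2.16 = 10702.7612. Nearest integer: k = 10703.
V_code = 0 + (10703/65536) × 2.16 = 0.35276000977 V.
Error = V_in − V_code = 0.35275214 − (0.35276000977) = −7.87 µV.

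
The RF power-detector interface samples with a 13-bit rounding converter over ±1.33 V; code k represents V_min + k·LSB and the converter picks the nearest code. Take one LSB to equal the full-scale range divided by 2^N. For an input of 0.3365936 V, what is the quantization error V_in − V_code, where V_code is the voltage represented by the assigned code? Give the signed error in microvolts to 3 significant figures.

−128 µV

Full-scale range = 1.33 V − (-1.33 V) = 2.66 V. LSB = 2.66 V / 2^13 ≈ 324.7 µV.
(0.3365936 − (-1.33)) / LSB = 1.6665936 × 8192/2.66 = 5132.6071. Nearest integer: k = 5133.
V_code = -1.33 + (5133/8192) × 2.66 = 0.3367211914 V.
e = 0.3365936 − (0.3367211914) = −128 µV.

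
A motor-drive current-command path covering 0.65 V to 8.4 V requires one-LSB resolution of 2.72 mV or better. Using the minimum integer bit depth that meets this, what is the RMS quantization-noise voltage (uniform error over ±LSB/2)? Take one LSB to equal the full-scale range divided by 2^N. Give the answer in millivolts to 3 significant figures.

0.546 mV

Full-scale range = 8.4 V − (0.65 V) = 7.75 V.
7.75 V / 2.72 mV = 2849. Since 2^11 = 2048 and 2^12 = 4096, N = 12.
LSB = 7.75 V / 2^12 = 1.8921 mV.
σ_q = LSB/√12 = 1.8921 mV/3.4641 = 0.546 mV.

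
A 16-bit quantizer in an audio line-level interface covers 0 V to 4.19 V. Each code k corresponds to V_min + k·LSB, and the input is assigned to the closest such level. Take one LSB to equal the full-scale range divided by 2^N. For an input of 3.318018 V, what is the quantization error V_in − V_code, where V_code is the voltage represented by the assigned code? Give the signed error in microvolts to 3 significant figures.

V_FS = 4.19 V. LSB = 4.19 V / 2^16 ≈ 63.93 µV.
Position in LSBs: (3.318018 − (0)) × 65536/4.19 = 51897.2858; rounding gives k = 51897.
Reconstructed level: 0 + 51897 × 4.19/65536 V = 3.3179997253 V.
V_in − V_code = 3.318018 − (3.3179997253) = +18.3 µV.

+18.3 µV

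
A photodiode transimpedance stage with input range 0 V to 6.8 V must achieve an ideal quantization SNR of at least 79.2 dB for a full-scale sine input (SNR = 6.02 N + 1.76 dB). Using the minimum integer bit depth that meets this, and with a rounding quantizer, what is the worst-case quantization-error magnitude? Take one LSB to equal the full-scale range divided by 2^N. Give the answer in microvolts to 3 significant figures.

Full-scale range = 6.8 V.
N ≥ (79.2 − 1.76)/6.02 = 12.864 → N_min = 13.
LSB = 6.8 V ÷ 2^13 = 6.8/8192 V = 0.83008 mV.
|e|_max = LSB/2 = 415 µV.

415 µV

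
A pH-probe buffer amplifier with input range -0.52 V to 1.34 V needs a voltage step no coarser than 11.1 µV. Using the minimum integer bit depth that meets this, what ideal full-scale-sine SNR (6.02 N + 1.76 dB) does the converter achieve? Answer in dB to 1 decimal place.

Range = 1.34 − (-0.52) = 1.86 V.
Need 2^N ≥ 1.86 V / 11.1 µV = 167600 → N_min = 18.
SNR = 6.02 × 18 + 1.76 = 110.12 dB.

110.1 dB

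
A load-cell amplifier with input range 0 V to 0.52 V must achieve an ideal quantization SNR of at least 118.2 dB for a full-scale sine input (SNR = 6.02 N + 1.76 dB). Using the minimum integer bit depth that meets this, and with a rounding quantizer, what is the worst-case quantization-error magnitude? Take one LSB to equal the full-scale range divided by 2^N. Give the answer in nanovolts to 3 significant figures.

V_FS = 0.52 V.
Required N = ⌈(118.2 − 1.76)/6.02⌉ = ⌈19.342⌉ = 20.
LSB = 0.52 V ÷ 2^20 = 0.52/1048576 V = 495.91 nV.
Half an LSB is 248 nV.

248 nV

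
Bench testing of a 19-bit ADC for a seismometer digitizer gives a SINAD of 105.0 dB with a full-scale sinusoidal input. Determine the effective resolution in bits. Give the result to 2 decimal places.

(105.0 − 1.76) / 6.02 = 103.24/6.02 = 17.1495 effective bits.

17.15 bits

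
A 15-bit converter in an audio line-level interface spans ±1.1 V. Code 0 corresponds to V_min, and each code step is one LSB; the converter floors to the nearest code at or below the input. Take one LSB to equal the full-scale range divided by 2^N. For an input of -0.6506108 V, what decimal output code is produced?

Span: 1.1 V − (-1.1 V) = 2.2 V. LSB = 2.2 V / 2^15 ≈ 67.14 µV.
(V_in − V_min) × 2^15/range = (-0.6506108 − (-1.1)) × 32768/2.2 = 6693.448.
Floor → code = 6693.

6693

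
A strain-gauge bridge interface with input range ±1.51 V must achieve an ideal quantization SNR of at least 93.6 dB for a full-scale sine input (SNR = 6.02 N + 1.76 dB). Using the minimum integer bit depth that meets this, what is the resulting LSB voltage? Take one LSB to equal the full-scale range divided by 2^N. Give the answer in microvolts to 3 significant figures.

Full-scale range = 1.51 V − (-1.51 V) = 3.02 V.
6.02 N + 1.76 ≥ 93.6 gives N ≥ 15.256, so the minimum integer is 16.
LSB = 3.02 V ÷ 2^16 = 3.02/65536 V = 46.1 µV.

46.1 µV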